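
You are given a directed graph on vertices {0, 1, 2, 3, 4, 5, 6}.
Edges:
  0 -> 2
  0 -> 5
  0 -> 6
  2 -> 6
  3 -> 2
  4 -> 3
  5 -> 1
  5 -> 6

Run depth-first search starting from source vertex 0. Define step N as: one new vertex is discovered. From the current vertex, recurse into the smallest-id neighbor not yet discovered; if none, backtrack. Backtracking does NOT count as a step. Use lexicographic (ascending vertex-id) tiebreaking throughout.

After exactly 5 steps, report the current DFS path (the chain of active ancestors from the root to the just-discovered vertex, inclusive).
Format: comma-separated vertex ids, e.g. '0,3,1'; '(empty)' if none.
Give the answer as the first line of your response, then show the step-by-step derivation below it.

0,5,1

step 1: discover 0; path=0; order=0
step 2: discover 2; path=0>2; order=0,2
step 3: discover 6; path=0>2>6; order=0,2,6
step 4: discover 5; path=0>5; order=0,2,6,5
step 5: discover 1; path=0>5>1; order=0,2,6,5,1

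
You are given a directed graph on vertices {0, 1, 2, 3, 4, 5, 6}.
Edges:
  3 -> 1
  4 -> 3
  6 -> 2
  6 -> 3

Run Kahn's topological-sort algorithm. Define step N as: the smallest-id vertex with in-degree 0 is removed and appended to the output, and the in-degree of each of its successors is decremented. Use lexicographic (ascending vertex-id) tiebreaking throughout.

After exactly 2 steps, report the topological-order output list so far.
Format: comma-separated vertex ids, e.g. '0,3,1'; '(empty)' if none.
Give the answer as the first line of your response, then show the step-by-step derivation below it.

0,4

step 1: output 0; order=[0]; indeg=(0,1,1,2,0,0,0)
step 2: output 4; order=[0,4]; indeg=(0,1,1,1,0,0,0)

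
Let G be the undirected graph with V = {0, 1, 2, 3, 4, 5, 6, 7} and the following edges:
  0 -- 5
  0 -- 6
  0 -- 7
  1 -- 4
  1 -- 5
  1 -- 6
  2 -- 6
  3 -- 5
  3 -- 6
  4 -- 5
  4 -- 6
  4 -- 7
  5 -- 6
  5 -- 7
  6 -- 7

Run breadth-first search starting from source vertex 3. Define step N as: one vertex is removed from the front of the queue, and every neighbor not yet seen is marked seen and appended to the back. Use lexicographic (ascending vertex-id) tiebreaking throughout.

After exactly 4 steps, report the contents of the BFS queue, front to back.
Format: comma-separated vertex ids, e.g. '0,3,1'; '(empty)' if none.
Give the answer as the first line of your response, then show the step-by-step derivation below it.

1,4,7,2

step 1: dequeue 3; queue=[5,6]; order=3
step 2: dequeue 5; queue=[6,0,1,4,7]; order=3,5
step 3: dequeue 6; queue=[0,1,4,7,2]; order=3,5,6
step 4: dequeue 0; queue=[1,4,7,2]; order=3,5,6,0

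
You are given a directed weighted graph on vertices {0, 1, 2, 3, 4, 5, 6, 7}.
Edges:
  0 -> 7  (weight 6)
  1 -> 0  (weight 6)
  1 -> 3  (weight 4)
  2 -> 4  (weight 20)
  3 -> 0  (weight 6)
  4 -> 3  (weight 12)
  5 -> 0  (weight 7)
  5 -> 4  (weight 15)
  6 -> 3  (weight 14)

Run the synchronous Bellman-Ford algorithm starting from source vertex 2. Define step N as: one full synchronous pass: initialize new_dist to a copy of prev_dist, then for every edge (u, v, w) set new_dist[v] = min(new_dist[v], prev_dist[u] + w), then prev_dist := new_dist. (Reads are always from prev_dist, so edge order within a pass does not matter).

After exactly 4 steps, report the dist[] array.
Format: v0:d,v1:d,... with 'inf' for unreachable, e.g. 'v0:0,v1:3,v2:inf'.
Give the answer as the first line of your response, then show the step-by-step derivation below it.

v0:38,v1:inf,v2:0,v3:32,v4:20,v5:inf,v6:inf,v7:44

step 1: dist = v0:inf,v1:inf,v2:0,v3:inf,v4:20,v5:inf,v6:inf,v7:inf
step 2: dist = v0:inf,v1:inf,v2:0,v3:32,v4:20,v5:inf,v6:inf,v7:inf
step 3: dist = v0:38,v1:inf,v2:0,v3:32,v4:20,v5:inf,v6:inf,v7:inf
step 4: dist = v0:38,v1:inf,v2:0,v3:32,v4:20,v5:inf,v6:inf,v7:44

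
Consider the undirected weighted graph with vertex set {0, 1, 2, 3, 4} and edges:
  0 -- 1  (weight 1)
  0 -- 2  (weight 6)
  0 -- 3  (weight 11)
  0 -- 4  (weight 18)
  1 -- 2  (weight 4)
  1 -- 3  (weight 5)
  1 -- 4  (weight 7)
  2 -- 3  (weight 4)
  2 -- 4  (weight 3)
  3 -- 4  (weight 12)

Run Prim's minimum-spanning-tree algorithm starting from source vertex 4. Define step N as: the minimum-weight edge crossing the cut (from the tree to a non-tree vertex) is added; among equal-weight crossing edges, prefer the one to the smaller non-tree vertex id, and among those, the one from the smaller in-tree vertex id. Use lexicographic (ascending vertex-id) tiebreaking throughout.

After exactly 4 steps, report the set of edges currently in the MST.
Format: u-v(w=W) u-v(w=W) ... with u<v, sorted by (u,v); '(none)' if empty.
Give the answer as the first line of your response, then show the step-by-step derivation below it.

0-1(w=1) 1-2(w=4) 2-3(w=4) 2-4(w=3)

step 1: add edge 2-4 (w=3); MST = {2-4(w=3)}
step 2: add edge 1-2 (w=4); MST = {1-2(w=4) 2-4(w=3)}
step 3: add edge 0-1 (w=1); MST = {0-1(w=1) 1-2(w=4) 2-4(w=3)}
step 4: add edge 2-3 (w=4); MST = {0-1(w=1) 1-2(w=4) 2-3(w=4) 2-4(w=3)}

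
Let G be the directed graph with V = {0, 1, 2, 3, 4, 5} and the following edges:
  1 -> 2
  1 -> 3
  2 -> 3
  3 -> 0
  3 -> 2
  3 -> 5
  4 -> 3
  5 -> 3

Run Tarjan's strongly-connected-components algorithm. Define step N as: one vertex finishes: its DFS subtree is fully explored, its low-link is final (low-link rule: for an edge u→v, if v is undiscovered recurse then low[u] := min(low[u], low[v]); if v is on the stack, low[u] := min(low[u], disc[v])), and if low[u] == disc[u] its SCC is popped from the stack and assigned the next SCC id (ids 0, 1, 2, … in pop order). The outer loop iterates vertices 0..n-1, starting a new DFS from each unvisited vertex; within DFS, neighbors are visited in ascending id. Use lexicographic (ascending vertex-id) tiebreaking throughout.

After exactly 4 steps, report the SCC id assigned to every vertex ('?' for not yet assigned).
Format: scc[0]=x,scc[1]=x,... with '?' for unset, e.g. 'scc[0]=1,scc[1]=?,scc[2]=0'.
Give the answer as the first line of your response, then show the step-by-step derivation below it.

scc[0]=0,scc[1]=?,scc[2]=1,scc[3]=1,scc[4]=?,scc[5]=1

step 1: low=(low[0]=0,low[1]=?,low[2]=?,low[3]=?,low[4]=?,low[5]=?); scc=(scc[0]=0,scc[1]=?,scc[2]=?,scc[3]=?,scc[4]=?,scc[5]=?)
step 2: low=(low[0]=0,low[1]=1,low[2]=2,low[3]=2,low[4]=?,low[5]=3); scc=(scc[0]=0,scc[1]=?,scc[2]=?,scc[3]=?,scc[4]=?,scc[5]=?)
step 3: low=(low[0]=0,low[1]=1,low[2]=2,low[3]=2,low[4]=?,low[5]=3); scc=(scc[0]=0,scc[1]=?,scc[2]=?,scc[3]=?,scc[4]=?,scc[5]=?)
step 4: low=(low[0]=0,low[1]=1,low[2]=2,low[3]=2,low[4]=?,low[5]=3); scc=(scc[0]=0,scc[1]=?,scc[2]=1,scc[3]=1,scc[4]=?,scc[5]=1)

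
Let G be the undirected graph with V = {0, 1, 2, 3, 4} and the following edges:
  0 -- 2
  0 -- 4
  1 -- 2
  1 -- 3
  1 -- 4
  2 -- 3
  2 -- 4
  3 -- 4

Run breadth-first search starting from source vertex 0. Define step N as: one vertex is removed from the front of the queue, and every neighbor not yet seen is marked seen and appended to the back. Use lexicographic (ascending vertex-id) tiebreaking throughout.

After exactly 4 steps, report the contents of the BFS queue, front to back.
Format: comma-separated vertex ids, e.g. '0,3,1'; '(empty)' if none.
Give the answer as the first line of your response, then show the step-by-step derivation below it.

3

step 1: dequeue 0; queue=[2,4]; order=0
step 2: dequeue 2; queue=[4,1,3]; order=0,2
step 3: dequeue 4; queue=[1,3]; order=0,2,4
step 4: dequeue 1; queue=[3]; order=0,2,4,1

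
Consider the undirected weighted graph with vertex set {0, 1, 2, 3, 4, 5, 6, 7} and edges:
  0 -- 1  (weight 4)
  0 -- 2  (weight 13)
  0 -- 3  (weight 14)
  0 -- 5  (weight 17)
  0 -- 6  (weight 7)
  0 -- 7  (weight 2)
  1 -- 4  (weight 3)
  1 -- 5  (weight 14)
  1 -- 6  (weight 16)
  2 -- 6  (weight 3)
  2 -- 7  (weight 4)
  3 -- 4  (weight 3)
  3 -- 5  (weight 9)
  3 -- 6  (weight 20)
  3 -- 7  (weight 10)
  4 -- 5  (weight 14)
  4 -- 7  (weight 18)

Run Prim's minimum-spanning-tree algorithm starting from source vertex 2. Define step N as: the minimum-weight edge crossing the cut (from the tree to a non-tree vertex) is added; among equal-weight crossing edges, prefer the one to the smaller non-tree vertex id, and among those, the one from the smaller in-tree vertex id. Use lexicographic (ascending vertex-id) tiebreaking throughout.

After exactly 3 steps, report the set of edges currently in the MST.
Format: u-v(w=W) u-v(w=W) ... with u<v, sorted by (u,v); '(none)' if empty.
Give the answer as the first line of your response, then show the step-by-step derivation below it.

0-7(w=2) 2-6(w=3) 2-7(w=4)

step 1: add edge 2-6 (w=3); MST = {2-6(w=3)}
step 2: add edge 2-7 (w=4); MST = {2-6(w=3) 2-7(w=4)}
step 3: add edge 0-7 (w=2); MST = {0-7(w=2) 2-6(w=3) 2-7(w=4)}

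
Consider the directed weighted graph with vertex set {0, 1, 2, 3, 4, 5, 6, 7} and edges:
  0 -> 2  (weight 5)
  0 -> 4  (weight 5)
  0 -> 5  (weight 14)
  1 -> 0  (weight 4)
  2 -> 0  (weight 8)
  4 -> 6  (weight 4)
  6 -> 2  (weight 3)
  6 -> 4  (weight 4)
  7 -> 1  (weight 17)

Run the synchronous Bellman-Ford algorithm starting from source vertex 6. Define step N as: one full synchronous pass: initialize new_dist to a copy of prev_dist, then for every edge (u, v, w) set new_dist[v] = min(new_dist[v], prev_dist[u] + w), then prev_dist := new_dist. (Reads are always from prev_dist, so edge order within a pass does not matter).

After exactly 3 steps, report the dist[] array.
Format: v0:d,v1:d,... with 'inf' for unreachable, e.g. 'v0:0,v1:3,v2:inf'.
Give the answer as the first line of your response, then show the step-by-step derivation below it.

v0:11,v1:inf,v2:3,v3:inf,v4:4,v5:25,v6:0,v7:inf

step 1: dist = v0:inf,v1:inf,v2:3,v3:inf,v4:4,v5:inf,v6:0,v7:inf
step 2: dist = v0:11,v1:inf,v2:3,v3:inf,v4:4,v5:inf,v6:0,v7:inf
step 3: dist = v0:11,v1:inf,v2:3,v3:inf,v4:4,v5:25,v6:0,v7:inf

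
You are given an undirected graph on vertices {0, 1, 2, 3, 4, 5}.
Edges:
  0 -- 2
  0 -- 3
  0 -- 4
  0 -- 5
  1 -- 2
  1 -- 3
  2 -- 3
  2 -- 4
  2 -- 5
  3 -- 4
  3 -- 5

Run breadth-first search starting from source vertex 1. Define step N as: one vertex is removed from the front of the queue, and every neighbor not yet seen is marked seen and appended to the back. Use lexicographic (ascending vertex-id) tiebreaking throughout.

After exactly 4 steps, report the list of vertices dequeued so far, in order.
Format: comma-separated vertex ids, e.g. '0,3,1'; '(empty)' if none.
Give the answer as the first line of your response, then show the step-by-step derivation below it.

1,2,3,0

step 1: dequeue 1; queue=[2,3]; order=1
step 2: dequeue 2; queue=[3,0,4,5]; order=1,2
step 3: dequeue 3; queue=[0,4,5]; order=1,2,3
step 4: dequeue 0; queue=[4,5]; order=1,2,3,0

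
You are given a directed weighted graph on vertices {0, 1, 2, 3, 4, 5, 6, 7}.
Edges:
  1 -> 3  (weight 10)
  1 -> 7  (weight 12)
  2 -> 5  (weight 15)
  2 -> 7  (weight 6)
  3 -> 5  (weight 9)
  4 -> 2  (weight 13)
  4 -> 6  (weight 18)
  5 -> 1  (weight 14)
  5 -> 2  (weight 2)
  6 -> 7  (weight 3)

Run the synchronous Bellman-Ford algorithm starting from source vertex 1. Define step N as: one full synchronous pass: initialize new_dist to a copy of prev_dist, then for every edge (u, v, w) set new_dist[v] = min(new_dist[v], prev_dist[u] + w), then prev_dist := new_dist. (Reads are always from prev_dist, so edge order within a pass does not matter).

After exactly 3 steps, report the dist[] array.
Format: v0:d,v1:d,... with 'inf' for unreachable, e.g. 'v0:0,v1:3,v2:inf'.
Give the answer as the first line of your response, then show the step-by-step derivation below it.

v0:inf,v1:0,v2:21,v3:10,v4:inf,v5:19,v6:inf,v7:12

step 1: dist = v0:inf,v1:0,v2:inf,v3:10,v4:inf,v5:inf,v6:inf,v7:12
step 2: dist = v0:inf,v1:0,v2:inf,v3:10,v4:inf,v5:19,v6:inf,v7:12
step 3: dist = v0:inf,v1:0,v2:21,v3:10,v4:inf,v5:19,v6:inf,v7:12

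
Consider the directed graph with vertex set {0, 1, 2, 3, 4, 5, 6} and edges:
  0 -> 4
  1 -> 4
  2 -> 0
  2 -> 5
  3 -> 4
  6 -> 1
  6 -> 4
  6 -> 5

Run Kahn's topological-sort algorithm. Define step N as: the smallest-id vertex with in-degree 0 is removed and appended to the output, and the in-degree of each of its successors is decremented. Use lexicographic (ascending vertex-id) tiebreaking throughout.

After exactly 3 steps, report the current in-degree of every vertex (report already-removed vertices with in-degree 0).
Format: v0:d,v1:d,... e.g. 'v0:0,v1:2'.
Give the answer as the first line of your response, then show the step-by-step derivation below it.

v0:0,v1:1,v2:0,v3:0,v4:2,v5:1,v6:0

step 1: output 2; order=[2]; indeg=(0,1,0,0,4,1,0)
step 2: output 0; order=[2,0]; indeg=(0,1,0,0,3,1,0)
step 3: output 3; order=[2,0,3]; indeg=(0,1,0,0,2,1,0)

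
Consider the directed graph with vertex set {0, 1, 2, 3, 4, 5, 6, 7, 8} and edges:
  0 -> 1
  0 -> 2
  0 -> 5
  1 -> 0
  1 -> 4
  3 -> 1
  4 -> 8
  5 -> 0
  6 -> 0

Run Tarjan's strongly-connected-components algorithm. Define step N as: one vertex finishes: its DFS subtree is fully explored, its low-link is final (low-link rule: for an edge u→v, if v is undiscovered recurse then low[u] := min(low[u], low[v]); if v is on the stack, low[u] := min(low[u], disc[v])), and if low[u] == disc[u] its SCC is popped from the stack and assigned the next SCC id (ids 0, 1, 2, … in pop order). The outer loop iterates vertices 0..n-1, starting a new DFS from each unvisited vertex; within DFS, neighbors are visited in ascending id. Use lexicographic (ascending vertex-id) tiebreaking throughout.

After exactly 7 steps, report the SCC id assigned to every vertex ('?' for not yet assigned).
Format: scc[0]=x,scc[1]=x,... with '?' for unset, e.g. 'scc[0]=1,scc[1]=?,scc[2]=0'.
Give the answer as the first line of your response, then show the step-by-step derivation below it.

scc[0]=3,scc[1]=3,scc[2]=2,scc[3]=4,scc[4]=1,scc[5]=3,scc[6]=?,scc[7]=?,scc[8]=0

step 1: low=(low[0]=0,low[1]=0,low[2]=?,low[3]=?,low[4]=2,low[5]=?,low[6]=?,low[7]=?,low[8]=3); scc=(scc[0]=?,scc[1]=?,scc[2]=?,scc[3]=?,scc[4]=?,scc[5]=?,scc[6]=?,scc[7]=?,scc[8]=0)
step 2: low=(low[0]=0,low[1]=0,low[2]=?,low[3]=?,low[4]=2,low[5]=?,low[6]=?,low[7]=?,low[8]=3); scc=(scc[0]=?,scc[1]=?,scc[2]=?,scc[3]=?,scc[4]=1,scc[5]=?,scc[6]=?,scc[7]=?,scc[8]=0)
step 3: low=(low[0]=0,low[1]=0,low[2]=?,low[3]=?,low[4]=2,low[5]=?,low[6]=?,low[7]=?,low[8]=3); scc=(scc[0]=?,scc[1]=?,scc[2]=?,scc[3]=?,scc[4]=1,scc[5]=?,scc[6]=?,scc[7]=?,scc[8]=0)
step 4: low=(low[0]=0,low[1]=0,low[2]=4,low[3]=?,low[4]=2,low[5]=?,low[6]=?,low[7]=?,low[8]=3); scc=(scc[0]=?,scc[1]=?,scc[2]=2,scc[3]=?,scc[4]=1,scc[5]=?,scc[6]=?,scc[7]=?,scc[8]=0)
step 5: low=(low[0]=0,low[1]=0,low[2]=4,low[3]=?,low[4]=2,low[5]=0,low[6]=?,low[7]=?,low[8]=3); scc=(scc[0]=?,scc[1]=?,scc[2]=2,scc[3]=?,scc[4]=1,scc[5]=?,scc[6]=?,scc[7]=?,scc[8]=0)
step 6: low=(low[0]=0,low[1]=0,low[2]=4,low[3]=?,low[4]=2,low[5]=0,low[6]=?,low[7]=?,low[8]=3); scc=(scc[0]=3,scc[1]=3,scc[2]=2,scc[3]=?,scc[4]=1,scc[5]=3,scc[6]=?,scc[7]=?,scc[8]=0)
step 7: low=(low[0]=0,low[1]=0,low[2]=4,low[3]=6,low[4]=2,low[5]=0,low[6]=?,low[7]=?,low[8]=3); scc=(scc[0]=3,scc[1]=3,scc[2]=2,scc[3]=4,scc[4]=1,scc[5]=3,scc[6]=?,scc[7]=?,scc[8]=0)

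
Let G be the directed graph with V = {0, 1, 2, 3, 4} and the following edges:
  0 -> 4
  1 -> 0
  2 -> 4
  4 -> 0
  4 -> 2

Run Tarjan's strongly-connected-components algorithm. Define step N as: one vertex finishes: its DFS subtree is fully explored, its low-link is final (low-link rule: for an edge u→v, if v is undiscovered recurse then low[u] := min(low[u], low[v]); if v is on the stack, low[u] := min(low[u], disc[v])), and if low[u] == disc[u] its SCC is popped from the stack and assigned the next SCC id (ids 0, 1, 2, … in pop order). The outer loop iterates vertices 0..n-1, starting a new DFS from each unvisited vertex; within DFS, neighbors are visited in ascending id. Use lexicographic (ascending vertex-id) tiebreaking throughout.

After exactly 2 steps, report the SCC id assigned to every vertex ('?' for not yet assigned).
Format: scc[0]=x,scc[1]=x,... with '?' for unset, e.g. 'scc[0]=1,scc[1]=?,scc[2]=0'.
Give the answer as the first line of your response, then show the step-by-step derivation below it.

scc[0]=?,scc[1]=?,scc[2]=?,scc[3]=?,scc[4]=?

step 1: low=(low[0]=0,low[1]=?,low[2]=1,low[3]=?,low[4]=0); scc=(scc[0]=?,scc[1]=?,scc[2]=?,scc[3]=?,scc[4]=?)
step 2: low=(low[0]=0,low[1]=?,low[2]=1,low[3]=?,low[4]=0); scc=(scc[0]=?,scc[1]=?,scc[2]=?,scc[3]=?,scc[4]=?)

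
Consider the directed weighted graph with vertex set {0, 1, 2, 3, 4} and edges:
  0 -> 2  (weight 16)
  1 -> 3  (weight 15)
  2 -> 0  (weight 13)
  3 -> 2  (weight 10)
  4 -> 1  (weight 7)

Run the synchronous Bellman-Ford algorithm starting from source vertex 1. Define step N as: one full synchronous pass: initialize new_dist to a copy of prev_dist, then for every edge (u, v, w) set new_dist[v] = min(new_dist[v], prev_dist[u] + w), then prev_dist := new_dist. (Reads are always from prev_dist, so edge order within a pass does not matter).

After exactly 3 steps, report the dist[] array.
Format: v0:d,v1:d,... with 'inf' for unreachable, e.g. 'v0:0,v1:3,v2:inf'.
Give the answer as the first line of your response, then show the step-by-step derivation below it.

v0:38,v1:0,v2:25,v3:15,v4:inf

step 1: dist = v0:inf,v1:0,v2:inf,v3:15,v4:inf
step 2: dist = v0:inf,v1:0,v2:25,v3:15,v4:inf
step 3: dist = v0:38,v1:0,v2:25,v3:15,v4:inf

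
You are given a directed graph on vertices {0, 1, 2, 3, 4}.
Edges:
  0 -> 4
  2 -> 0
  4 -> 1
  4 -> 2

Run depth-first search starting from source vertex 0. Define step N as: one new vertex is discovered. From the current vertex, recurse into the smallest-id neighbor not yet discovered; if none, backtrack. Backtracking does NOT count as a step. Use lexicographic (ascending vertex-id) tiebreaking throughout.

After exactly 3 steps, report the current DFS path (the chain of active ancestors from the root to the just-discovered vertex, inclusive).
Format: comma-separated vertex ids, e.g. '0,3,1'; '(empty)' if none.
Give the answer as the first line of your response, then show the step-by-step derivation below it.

0,4,1

step 1: discover 0; path=0; order=0
step 2: discover 4; path=0>4; order=0,4
step 3: discover 1; path=0>4>1; order=0,4,1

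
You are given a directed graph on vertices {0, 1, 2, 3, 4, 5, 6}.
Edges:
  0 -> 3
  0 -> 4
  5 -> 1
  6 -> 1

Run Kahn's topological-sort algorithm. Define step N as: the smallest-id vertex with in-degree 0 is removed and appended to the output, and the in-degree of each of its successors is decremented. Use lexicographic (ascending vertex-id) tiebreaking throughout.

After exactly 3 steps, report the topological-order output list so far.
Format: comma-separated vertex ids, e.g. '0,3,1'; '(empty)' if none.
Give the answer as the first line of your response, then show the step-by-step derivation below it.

0,2,3

step 1: output 0; order=[0]; indeg=(0,2,0,0,0,0,0)
step 2: output 2; order=[0,2]; indeg=(0,2,0,0,0,0,0)
step 3: output 3; order=[0,2,3]; indeg=(0,2,0,0,0,0,0)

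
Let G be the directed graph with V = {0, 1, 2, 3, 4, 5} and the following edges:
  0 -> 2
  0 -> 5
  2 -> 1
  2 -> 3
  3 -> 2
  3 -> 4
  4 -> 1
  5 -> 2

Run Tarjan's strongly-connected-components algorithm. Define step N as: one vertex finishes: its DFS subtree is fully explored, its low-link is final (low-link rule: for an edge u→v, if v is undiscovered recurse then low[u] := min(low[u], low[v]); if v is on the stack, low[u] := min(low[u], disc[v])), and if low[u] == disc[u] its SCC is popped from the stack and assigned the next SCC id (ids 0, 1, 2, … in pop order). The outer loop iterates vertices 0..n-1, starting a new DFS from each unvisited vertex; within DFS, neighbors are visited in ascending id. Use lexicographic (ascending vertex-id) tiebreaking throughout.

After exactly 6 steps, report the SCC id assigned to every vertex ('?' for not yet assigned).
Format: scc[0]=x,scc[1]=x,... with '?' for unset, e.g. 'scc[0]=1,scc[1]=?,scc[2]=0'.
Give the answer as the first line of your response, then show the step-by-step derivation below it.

scc[0]=4,scc[1]=0,scc[2]=2,scc[3]=2,scc[4]=1,scc[5]=3

step 1: low=(low[0]=0,low[1]=2,low[2]=1,low[3]=?,low[4]=?,low[5]=?); scc=(scc[0]=?,scc[1]=0,scc[2]=?,scc[3]=?,scc[4]=?,scc[5]=?)
step 2: low=(low[0]=0,low[1]=2,low[2]=1,low[3]=1,low[4]=4,low[5]=?); scc=(scc[0]=?,scc[1]=0,scc[2]=?,scc[3]=?,scc[4]=1,scc[5]=?)
step 3: low=(low[0]=0,low[1]=2,low[2]=1,low[3]=1,low[4]=4,low[5]=?); scc=(scc[0]=?,scc[1]=0,scc[2]=?,scc[3]=?,scc[4]=1,scc[5]=?)
step 4: low=(low[0]=0,low[1]=2,low[2]=1,low[3]=1,low[4]=4,low[5]=?); scc=(scc[0]=?,scc[1]=0,scc[2]=2,scc[3]=2,scc[4]=1,scc[5]=?)
step 5: low=(low[0]=0,low[1]=2,low[2]=1,low[3]=1,low[4]=4,low[5]=5); scc=(scc[0]=?,scc[1]=0,scc[2]=2,scc[3]=2,scc[4]=1,scc[5]=3)
step 6: low=(low[0]=0,low[1]=2,low[2]=1,low[3]=1,low[4]=4,low[5]=5); scc=(scc[0]=4,scc[1]=0,scc[2]=2,scc[3]=2,scc[4]=1,scc[5]=3)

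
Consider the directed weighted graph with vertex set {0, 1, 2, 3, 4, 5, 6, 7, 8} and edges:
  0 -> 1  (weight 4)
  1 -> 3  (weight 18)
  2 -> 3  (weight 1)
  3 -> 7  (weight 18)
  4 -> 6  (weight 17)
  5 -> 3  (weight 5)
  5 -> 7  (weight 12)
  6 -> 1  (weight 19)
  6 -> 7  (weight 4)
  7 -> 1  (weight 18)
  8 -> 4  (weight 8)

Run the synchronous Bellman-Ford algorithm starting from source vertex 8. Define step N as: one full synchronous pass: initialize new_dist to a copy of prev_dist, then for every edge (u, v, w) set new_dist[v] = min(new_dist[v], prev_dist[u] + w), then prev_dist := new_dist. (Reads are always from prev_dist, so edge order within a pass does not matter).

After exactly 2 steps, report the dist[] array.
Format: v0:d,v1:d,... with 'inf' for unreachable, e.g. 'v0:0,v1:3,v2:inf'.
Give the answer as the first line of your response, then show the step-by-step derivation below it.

v0:inf,v1:inf,v2:inf,v3:inf,v4:8,v5:inf,v6:25,v7:inf,v8:0

step 1: dist = v0:inf,v1:inf,v2:inf,v3:inf,v4:8,v5:inf,v6:inf,v7:inf,v8:0
step 2: dist = v0:inf,v1:inf,v2:inf,v3:inf,v4:8,v5:inf,v6:25,v7:inf,v8:0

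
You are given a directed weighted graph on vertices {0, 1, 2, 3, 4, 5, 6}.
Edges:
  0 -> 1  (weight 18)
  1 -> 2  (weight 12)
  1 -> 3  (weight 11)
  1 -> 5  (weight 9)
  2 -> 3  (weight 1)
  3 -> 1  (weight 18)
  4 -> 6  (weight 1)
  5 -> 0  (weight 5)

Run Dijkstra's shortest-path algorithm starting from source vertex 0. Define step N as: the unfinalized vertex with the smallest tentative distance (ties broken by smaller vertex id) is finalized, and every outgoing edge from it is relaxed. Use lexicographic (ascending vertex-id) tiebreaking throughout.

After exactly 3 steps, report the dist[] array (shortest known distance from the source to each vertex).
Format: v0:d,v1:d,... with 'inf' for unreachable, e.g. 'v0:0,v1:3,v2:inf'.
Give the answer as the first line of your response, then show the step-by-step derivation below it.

v0:0,v1:18,v2:30,v3:29,v4:inf,v5:27,v6:inf

step 1: dist = v0:0,v1:18,v2:inf,v3:inf,v4:inf,v5:inf,v6:inf
step 2: dist = v0:0,v1:18,v2:30,v3:29,v4:inf,v5:27,v6:inf
step 3: dist = v0:0,v1:18,v2:30,v3:29,v4:inf,v5:27,v6:inf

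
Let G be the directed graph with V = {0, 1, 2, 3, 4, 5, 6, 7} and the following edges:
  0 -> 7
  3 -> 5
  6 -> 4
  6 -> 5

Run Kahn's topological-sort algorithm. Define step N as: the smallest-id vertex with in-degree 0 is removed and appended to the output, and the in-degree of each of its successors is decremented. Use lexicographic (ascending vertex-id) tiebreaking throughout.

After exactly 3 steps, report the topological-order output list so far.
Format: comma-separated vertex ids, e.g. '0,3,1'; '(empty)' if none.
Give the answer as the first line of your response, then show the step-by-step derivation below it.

0,1,2

step 1: output 0; order=[0]; indeg=(0,0,0,0,1,2,0,0)
step 2: output 1; order=[0,1]; indeg=(0,0,0,0,1,2,0,0)
step 3: output 2; order=[0,1,2]; indeg=(0,0,0,0,1,2,0,0)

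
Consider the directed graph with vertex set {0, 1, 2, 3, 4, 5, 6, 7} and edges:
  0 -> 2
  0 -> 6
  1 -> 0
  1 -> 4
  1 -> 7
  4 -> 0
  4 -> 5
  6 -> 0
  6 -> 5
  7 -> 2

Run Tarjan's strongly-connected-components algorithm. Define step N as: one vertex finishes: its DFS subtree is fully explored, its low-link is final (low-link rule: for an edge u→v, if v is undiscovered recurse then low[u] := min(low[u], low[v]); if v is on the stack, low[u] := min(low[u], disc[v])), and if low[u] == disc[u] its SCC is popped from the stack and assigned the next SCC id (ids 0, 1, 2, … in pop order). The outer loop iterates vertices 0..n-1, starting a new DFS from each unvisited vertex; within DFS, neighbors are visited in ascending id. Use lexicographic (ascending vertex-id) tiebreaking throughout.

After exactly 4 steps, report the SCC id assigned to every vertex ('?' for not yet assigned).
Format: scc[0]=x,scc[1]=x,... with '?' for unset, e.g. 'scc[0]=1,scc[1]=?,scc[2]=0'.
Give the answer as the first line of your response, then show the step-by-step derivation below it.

scc[0]=2,scc[1]=?,scc[2]=0,scc[3]=?,scc[4]=?,scc[5]=1,scc[6]=2,scc[7]=?

step 1: low=(low[0]=0,low[1]=?,low[2]=1,low[3]=?,low[4]=?,low[5]=?,low[6]=?,low[7]=?); scc=(scc[0]=?,scc[1]=?,scc[2]=0,scc[3]=?,scc[4]=?,scc[5]=?,scc[6]=?,scc[7]=?)
step 2: low=(low[0]=0,low[1]=?,low[2]=1,low[3]=?,low[4]=?,low[5]=3,low[6]=0,low[7]=?); scc=(scc[0]=?,scc[1]=?,scc[2]=0,scc[3]=?,scc[4]=?,scc[5]=1,scc[6]=?,scc[7]=?)
step 3: low=(low[0]=0,low[1]=?,low[2]=1,low[3]=?,low[4]=?,low[5]=3,low[6]=0,low[7]=?); scc=(scc[0]=?,scc[1]=?,scc[2]=0,scc[3]=?,scc[4]=?,scc[5]=1,scc[6]=?,scc[7]=?)
step 4: low=(low[0]=0,low[1]=?,low[2]=1,low[3]=?,low[4]=?,low[5]=3,low[6]=0,low[7]=?); scc=(scc[0]=2,scc[1]=?,scc[2]=0,scc[3]=?,scc[4]=?,scc[5]=1,scc[6]=2,scc[7]=?)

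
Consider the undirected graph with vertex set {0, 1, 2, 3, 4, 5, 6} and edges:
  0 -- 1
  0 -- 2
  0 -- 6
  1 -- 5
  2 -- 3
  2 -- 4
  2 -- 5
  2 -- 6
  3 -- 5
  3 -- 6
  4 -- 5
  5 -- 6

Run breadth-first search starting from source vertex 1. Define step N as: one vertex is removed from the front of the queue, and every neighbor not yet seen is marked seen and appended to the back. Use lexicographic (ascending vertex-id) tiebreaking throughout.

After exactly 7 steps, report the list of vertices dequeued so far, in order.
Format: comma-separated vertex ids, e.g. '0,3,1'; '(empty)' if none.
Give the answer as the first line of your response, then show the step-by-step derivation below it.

1,0,5,2,6,3,4

step 1: dequeue 1; queue=[0,5]; order=1
step 2: dequeue 0; queue=[5,2,6]; order=1,0
step 3: dequeue 5; queue=[2,6,3,4]; order=1,0,5
step 4: dequeue 2; queue=[6,3,4]; order=1,0,5,2
step 5: dequeue 6; queue=[3,4]; order=1,0,5,2,6
step 6: dequeue 3; queue=[4]; order=1,0,5,2,6,3
step 7: dequeue 4; queue=[(empty)]; order=1,0,5,2,6,3,4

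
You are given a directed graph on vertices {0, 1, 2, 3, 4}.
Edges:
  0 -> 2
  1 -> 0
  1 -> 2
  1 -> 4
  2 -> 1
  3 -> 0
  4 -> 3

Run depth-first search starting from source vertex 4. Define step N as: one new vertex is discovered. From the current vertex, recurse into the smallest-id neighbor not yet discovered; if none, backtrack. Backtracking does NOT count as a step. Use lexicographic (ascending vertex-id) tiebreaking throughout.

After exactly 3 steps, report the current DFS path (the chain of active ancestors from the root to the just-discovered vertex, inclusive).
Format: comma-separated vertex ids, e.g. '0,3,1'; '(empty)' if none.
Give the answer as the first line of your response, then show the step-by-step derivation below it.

4,3,0

step 1: discover 4; path=4; order=4
step 2: discover 3; path=4>3; order=4,3
step 3: discover 0; path=4>3>0; order=4,3,0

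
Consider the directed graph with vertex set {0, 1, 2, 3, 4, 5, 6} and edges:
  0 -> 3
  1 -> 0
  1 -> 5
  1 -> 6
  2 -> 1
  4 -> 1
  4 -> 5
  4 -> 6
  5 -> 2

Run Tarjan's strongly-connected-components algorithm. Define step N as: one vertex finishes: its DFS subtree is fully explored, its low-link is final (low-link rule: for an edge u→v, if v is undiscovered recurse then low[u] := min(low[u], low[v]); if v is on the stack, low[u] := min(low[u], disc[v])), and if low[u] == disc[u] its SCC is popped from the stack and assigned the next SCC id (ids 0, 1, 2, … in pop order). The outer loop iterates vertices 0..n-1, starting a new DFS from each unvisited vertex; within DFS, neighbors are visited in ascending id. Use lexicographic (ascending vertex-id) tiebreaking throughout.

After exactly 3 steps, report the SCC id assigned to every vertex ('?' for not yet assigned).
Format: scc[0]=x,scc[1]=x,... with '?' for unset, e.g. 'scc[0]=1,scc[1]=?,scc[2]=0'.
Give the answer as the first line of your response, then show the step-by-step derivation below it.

scc[0]=1,scc[1]=?,scc[2]=?,scc[3]=0,scc[4]=?,scc[5]=?,scc[6]=?

step 1: low=(low[0]=0,low[1]=?,low[2]=?,low[3]=1,low[4]=?,low[5]=?,low[6]=?); scc=(scc[0]=?,scc[1]=?,scc[2]=?,scc[3]=0,scc[4]=?,scc[5]=?,scc[6]=?)
step 2: low=(low[0]=0,low[1]=?,low[2]=?,low[3]=1,low[4]=?,low[5]=?,low[6]=?); scc=(scc[0]=1,scc[1]=?,scc[2]=?,scc[3]=0,scc[4]=?,scc[5]=?,scc[6]=?)
step 3: low=(low[0]=0,low[1]=2,low[2]=2,low[3]=1,low[4]=?,low[5]=3,low[6]=?); scc=(scc[0]=1,scc[1]=?,scc[2]=?,scc[3]=0,scc[4]=?,scc[5]=?,scc[6]=?)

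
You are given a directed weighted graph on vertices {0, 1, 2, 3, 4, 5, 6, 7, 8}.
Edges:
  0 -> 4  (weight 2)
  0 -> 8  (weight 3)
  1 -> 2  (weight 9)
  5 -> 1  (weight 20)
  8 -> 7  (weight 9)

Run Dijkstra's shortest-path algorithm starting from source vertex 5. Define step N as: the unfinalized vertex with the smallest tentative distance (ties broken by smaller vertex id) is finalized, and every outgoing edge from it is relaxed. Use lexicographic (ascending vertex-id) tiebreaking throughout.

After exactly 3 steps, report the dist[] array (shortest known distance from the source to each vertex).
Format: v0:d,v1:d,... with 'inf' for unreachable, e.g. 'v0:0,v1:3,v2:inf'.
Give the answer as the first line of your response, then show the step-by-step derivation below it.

v0:inf,v1:20,v2:29,v3:inf,v4:inf,v5:0,v6:inf,v7:inf,v8:inf

step 1: dist = v0:inf,v1:20,v2:inf,v3:inf,v4:inf,v5:0,v6:inf,v7:inf,v8:inf
step 2: dist = v0:inf,v1:20,v2:29,v3:inf,v4:inf,v5:0,v6:inf,v7:inf,v8:inf
step 3: dist = v0:inf,v1:20,v2:29,v3:inf,v4:inf,v5:0,v6:inf,v7:inf,v8:inf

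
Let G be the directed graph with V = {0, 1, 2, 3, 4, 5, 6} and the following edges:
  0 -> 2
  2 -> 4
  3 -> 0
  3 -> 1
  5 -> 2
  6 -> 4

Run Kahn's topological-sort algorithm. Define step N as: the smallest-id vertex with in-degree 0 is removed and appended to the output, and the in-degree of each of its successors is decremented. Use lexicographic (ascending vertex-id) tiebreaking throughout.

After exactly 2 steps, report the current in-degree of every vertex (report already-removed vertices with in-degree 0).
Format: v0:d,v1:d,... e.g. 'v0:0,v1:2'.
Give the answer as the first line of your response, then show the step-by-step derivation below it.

v0:0,v1:0,v2:1,v3:0,v4:2,v5:0,v6:0

step 1: output 3; order=[3]; indeg=(0,0,2,0,2,0,0)
step 2: output 0; order=[3,0]; indeg=(0,0,1,0,2,0,0)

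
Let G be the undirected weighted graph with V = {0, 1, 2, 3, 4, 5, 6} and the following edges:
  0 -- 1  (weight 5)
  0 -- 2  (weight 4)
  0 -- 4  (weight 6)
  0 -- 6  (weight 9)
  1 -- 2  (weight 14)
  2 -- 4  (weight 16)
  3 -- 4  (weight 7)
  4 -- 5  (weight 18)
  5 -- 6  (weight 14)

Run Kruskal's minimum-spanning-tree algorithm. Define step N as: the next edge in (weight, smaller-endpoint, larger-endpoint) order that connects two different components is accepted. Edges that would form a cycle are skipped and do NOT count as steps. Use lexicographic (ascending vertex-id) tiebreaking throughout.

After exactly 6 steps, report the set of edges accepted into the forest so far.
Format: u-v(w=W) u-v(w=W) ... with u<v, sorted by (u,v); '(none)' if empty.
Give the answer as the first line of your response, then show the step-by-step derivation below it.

0-1(w=5) 0-2(w=4) 0-4(w=6) 0-6(w=9) 3-4(w=7) 5-6(w=14)

step 1: add edge 0-2 (w=4); MST = {0-2(w=4)}
step 2: add edge 0-1 (w=5); MST = {0-1(w=5) 0-2(w=4)}
step 3: add edge 0-4 (w=6); MST = {0-1(w=5) 0-2(w=4) 0-4(w=6)}
step 4: add edge 3-4 (w=7); MST = {0-1(w=5) 0-2(w=4) 0-4(w=6) 3-4(w=7)}
step 5: add edge 0-6 (w=9); MST = {0-1(w=5) 0-2(w=4) 0-4(w=6) 0-6(w=9) 3-4(w=7)}
step 6: add edge 5-6 (w=14); MST = {0-1(w=5) 0-2(w=4) 0-4(w=6) 0-6(w=9) 3-4(w=7) 5-6(w=14)}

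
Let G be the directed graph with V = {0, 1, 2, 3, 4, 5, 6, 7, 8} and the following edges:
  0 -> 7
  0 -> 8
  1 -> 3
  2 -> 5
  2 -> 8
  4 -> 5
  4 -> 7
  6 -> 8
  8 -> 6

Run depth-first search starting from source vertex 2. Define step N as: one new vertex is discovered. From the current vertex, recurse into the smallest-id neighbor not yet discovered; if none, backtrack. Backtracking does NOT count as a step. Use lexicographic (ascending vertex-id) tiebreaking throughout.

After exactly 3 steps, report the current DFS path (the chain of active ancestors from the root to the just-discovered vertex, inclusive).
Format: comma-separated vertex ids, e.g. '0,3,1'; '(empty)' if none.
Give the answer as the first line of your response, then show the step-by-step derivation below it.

2,8

step 1: discover 2; path=2; order=2
step 2: discover 5; path=2>5; order=2,5
step 3: discover 8; path=2>8; order=2,5,8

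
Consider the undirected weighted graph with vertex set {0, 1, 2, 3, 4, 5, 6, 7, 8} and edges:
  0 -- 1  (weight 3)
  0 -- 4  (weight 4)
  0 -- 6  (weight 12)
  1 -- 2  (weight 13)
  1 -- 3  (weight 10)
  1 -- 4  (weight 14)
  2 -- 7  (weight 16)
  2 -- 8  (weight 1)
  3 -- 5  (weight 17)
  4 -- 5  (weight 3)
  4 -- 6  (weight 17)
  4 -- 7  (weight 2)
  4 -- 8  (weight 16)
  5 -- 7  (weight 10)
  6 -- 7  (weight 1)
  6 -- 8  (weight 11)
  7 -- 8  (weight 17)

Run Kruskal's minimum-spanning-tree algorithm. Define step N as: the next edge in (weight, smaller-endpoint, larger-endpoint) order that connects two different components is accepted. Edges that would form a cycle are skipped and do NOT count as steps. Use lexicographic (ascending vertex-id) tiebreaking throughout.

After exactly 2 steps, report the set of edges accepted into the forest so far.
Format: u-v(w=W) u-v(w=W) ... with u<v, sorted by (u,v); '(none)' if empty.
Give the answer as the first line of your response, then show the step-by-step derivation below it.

2-8(w=1) 6-7(w=1)

step 1: add edge 2-8 (w=1); MST = {2-8(w=1)}
step 2: add edge 6-7 (w=1); MST = {2-8(w=1) 6-7(w=1)}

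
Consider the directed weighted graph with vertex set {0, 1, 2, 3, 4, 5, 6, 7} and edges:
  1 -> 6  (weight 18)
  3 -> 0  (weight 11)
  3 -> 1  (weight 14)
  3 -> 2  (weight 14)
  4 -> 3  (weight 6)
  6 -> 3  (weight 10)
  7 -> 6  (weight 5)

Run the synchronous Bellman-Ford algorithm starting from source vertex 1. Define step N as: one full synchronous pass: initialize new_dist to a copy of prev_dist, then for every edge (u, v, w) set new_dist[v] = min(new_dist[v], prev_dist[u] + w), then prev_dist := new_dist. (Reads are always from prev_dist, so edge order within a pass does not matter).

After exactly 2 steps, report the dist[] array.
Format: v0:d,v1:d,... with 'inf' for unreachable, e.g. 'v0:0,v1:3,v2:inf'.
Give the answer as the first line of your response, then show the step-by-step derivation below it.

v0:inf,v1:0,v2:inf,v3:28,v4:inf,v5:inf,v6:18,v7:inf

step 1: dist = v0:inf,v1:0,v2:inf,v3:inf,v4:inf,v5:inf,v6:18,v7:inf
step 2: dist = v0:inf,v1:0,v2:inf,v3:28,v4:inf,v5:inf,v6:18,v7:inf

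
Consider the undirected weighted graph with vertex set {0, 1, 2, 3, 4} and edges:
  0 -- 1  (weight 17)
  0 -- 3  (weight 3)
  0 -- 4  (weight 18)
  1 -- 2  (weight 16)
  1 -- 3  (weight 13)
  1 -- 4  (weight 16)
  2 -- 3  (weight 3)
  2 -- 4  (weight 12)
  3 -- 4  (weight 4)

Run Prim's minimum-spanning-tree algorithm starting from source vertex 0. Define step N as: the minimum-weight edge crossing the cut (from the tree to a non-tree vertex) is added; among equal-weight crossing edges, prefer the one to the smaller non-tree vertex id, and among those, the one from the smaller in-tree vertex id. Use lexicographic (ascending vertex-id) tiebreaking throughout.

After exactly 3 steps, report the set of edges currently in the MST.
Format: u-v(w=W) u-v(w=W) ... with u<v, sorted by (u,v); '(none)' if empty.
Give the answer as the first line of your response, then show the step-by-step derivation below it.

0-3(w=3) 2-3(w=3) 3-4(w=4)

step 1: add edge 0-3 (w=3); MST = {0-3(w=3)}
step 2: add edge 2-3 (w=3); MST = {0-3(w=3) 2-3(w=3)}
step 3: add edge 3-4 (w=4); MST = {0-3(w=3) 2-3(w=3) 3-4(w=4)}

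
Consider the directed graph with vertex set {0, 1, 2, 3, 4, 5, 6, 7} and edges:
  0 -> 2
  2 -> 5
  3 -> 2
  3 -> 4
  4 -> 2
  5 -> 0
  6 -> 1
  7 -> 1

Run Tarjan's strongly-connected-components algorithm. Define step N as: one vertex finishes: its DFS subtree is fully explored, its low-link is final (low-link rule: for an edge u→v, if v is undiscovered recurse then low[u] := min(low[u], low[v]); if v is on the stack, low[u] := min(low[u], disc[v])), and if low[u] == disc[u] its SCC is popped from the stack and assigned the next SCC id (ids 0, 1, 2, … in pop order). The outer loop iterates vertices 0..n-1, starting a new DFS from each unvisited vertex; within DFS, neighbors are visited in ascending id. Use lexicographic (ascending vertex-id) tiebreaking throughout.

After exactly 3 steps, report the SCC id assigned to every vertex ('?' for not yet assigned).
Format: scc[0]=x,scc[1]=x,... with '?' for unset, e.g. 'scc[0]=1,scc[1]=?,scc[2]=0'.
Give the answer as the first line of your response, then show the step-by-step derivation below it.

scc[0]=0,scc[1]=?,scc[2]=0,scc[3]=?,scc[4]=?,scc[5]=0,scc[6]=?,scc[7]=?

step 1: low=(low[0]=0,low[1]=?,low[2]=1,low[3]=?,low[4]=?,low[5]=0,low[6]=?,low[7]=?); scc=(scc[0]=?,scc[1]=?,scc[2]=?,scc[3]=?,scc[4]=?,scc[5]=?,scc[6]=?,scc[7]=?)
step 2: low=(low[0]=0,low[1]=?,low[2]=0,low[3]=?,low[4]=?,low[5]=0,low[6]=?,low[7]=?); scc=(scc[0]=?,scc[1]=?,scc[2]=?,scc[3]=?,scc[4]=?,scc[5]=?,scc[6]=?,scc[7]=?)
step 3: low=(low[0]=0,low[1]=?,low[2]=0,low[3]=?,low[4]=?,low[5]=0,low[6]=?,low[7]=?); scc=(scc[0]=0,scc[1]=?,scc[2]=0,scc[3]=?,scc[4]=?,scc[5]=0,scc[6]=?,scc[7]=?)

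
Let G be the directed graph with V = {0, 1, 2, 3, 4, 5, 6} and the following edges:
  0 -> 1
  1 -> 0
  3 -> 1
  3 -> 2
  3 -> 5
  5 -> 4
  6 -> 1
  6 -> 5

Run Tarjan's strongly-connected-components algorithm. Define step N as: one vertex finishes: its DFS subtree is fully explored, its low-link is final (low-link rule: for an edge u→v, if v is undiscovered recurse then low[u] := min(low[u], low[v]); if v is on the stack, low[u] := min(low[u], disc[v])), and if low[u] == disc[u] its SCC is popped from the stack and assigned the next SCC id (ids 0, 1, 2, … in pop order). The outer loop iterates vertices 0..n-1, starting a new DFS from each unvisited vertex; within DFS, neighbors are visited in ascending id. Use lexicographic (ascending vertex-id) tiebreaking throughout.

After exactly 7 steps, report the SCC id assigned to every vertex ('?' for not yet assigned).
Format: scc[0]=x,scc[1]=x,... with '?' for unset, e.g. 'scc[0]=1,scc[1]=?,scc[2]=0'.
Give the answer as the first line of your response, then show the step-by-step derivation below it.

scc[0]=0,scc[1]=0,scc[2]=1,scc[3]=4,scc[4]=2,scc[5]=3,scc[6]=5

step 1: low=(low[0]=0,low[1]=0,low[2]=?,low[3]=?,low[4]=?,low[5]=?,low[6]=?); scc=(scc[0]=?,scc[1]=?,scc[2]=?,scc[3]=?,scc[4]=?,scc[5]=?,scc[6]=?)
step 2: low=(low[0]=0,low[1]=0,low[2]=?,low[3]=?,low[4]=?,low[5]=?,low[6]=?); scc=(scc[0]=0,scc[1]=0,scc[2]=?,scc[3]=?,scc[4]=?,scc[5]=?,scc[6]=?)
step 3: low=(low[0]=0,low[1]=0,low[2]=2,low[3]=?,low[4]=?,low[5]=?,low[6]=?); scc=(scc[0]=0,scc[1]=0,scc[2]=1,scc[3]=?,scc[4]=?,scc[5]=?,scc[6]=?)
step 4: low=(low[0]=0,low[1]=0,low[2]=2,low[3]=3,low[4]=5,low[5]=4,low[6]=?); scc=(scc[0]=0,scc[1]=0,scc[2]=1,scc[3]=?,scc[4]=2,scc[5]=?,scc[6]=?)
step 5: low=(low[0]=0,low[1]=0,low[2]=2,low[3]=3,low[4]=5,low[5]=4,low[6]=?); scc=(scc[0]=0,scc[1]=0,scc[2]=1,scc[3]=?,scc[4]=2,scc[5]=3,scc[6]=?)
step 6: low=(low[0]=0,low[1]=0,low[2]=2,low[3]=3,low[4]=5,low[5]=4,low[6]=?); scc=(scc[0]=0,scc[1]=0,scc[2]=1,scc[3]=4,scc[4]=2,scc[5]=3,scc[6]=?)
step 7: low=(low[0]=0,low[1]=0,low[2]=2,low[3]=3,low[4]=5,low[5]=4,low[6]=6); scc=(scc[0]=0,scc[1]=0,scc[2]=1,scc[3]=4,scc[4]=2,scc[5]=3,scc[6]=5)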